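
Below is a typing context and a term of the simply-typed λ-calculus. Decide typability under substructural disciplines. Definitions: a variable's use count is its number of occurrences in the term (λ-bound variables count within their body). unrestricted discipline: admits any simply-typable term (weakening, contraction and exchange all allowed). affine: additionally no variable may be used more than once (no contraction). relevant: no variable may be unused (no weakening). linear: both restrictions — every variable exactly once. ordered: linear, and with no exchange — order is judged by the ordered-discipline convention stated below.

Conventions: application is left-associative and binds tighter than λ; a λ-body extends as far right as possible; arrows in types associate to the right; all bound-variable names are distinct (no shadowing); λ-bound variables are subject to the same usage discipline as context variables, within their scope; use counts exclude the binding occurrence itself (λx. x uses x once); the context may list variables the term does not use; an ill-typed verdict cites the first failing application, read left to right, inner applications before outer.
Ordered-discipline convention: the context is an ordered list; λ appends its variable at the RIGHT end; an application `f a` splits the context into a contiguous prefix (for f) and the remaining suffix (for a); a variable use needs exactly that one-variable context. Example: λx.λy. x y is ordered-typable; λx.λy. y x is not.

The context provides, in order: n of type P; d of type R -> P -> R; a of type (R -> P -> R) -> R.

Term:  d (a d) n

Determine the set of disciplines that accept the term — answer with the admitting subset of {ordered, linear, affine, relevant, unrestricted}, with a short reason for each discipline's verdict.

admitted in: relevant, unrestricted
variable uses: n: 1; d: 2; a: 1
order of uses: d, a, d, n
typing: well-typed at R
ordered: ✗, d ×2 used more than once (contraction)
linear: ✗, d ×2 used more than once (contraction)
affine: ✗, d ×2 used more than once (contraction)
relevant: ✓, n, d, a: all used, weakening unneeded
unrestricted: ✓, type-checks (R) and nothing is barred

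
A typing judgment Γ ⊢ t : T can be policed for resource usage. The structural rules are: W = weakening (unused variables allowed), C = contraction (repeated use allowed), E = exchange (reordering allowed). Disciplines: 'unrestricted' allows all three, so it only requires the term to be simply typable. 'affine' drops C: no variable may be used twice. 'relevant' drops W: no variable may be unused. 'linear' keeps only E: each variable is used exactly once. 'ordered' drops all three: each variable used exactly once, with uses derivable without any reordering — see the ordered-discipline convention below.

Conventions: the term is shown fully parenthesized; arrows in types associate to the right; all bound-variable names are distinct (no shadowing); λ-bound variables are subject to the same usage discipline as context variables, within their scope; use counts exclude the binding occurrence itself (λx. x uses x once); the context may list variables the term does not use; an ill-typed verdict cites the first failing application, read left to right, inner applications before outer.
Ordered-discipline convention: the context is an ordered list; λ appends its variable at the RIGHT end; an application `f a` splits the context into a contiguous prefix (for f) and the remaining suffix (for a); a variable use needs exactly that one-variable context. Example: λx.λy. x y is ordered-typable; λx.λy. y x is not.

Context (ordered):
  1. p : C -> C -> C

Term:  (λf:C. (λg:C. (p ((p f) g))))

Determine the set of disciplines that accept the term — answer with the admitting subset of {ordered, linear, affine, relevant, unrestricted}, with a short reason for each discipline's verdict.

admitted by: relevant, unrestricted
counts: p: 2, f [bound]: 1, g [bound]: 1
order of uses: p, p, f, g
typing: ✓ — C -> C -> C -> C
ordered: ✗, repeated use of p ×2
linear: ✗, repeated use of p ×2
affine: ✗, repeated use of p ×2
relevant: ✓, every one of p, f, g appears
unrestricted: ✓, simply typable at C -> C -> C -> C; W, C, E all held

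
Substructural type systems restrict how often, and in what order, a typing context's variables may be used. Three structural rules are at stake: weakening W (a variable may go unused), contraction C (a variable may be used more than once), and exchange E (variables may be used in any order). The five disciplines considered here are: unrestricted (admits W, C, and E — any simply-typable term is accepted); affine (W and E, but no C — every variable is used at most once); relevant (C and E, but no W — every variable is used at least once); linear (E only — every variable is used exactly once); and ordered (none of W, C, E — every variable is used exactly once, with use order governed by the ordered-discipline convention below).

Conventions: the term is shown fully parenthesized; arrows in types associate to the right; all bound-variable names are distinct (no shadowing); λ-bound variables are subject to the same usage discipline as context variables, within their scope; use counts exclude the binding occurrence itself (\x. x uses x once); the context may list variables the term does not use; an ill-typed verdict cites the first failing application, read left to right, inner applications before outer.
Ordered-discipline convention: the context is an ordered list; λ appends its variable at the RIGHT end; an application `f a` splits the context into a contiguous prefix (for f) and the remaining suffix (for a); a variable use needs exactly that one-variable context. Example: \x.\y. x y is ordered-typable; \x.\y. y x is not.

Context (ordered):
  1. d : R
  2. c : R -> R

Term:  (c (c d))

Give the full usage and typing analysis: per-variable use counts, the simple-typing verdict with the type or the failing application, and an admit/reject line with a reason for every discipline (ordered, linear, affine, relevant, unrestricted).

usage: d: 1, c: 2
order of uses: c, c, d
typing: well-typed — term : R
ordered ✗ (uses contraction: c ×2)
linear ✗ (uses contraction: c ×2)
affine ✗ (uses contraction: c ×2)
relevant ✓ (d, c: all used, weakening unneeded)
unrestricted ✓ (well-typed at R; no restrictions here)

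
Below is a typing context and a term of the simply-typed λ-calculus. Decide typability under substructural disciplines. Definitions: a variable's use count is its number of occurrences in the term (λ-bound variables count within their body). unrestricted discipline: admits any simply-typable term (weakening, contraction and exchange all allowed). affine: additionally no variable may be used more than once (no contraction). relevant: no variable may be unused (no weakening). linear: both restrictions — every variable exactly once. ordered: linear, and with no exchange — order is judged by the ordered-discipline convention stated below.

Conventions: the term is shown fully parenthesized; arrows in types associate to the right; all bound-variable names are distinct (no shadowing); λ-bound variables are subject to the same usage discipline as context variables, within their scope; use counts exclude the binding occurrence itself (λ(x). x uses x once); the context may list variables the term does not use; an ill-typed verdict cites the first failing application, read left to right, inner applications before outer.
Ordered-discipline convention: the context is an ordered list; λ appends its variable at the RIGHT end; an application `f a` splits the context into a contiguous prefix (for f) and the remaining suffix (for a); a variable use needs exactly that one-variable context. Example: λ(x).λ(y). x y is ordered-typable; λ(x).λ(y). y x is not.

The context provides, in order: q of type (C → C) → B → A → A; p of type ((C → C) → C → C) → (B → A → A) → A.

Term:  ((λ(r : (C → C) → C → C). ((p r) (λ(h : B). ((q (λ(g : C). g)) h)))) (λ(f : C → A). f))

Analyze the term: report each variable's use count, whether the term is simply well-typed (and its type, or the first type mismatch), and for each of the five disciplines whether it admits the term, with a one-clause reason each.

use counts: q: 1×; p: 1×; r [bound]: 1×; h [bound]: 1×; g [bound]: 1×; f [bound]: 1×
order of uses: p, r, q, g, h, f
typing: ill-typed: an argument (C → A) → C → A mismatches the expected (C → C) → C → C
ordered: ✗, a type mismatch blocks all five
linear: ✗, the type mismatch rejects it
affine: ✗, not simply typable
relevant: ✗, fails simple typing
unrestricted: ✗, a type mismatch blocks all five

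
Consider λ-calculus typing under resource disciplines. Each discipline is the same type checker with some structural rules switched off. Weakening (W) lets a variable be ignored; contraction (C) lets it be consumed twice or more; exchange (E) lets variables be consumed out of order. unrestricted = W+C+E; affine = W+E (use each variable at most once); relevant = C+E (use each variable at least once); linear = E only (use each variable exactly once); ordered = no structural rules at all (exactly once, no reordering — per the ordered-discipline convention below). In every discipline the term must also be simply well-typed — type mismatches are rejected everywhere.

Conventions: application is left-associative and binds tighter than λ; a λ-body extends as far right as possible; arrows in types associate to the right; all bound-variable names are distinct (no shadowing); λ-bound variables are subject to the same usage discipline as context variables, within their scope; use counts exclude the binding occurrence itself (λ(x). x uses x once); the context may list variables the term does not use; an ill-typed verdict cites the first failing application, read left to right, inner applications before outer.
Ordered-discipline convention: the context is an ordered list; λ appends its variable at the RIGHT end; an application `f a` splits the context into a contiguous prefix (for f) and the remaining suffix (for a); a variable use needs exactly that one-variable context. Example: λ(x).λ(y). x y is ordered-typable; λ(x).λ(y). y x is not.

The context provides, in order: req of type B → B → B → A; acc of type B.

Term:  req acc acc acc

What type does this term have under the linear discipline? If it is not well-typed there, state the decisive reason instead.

not well-typed under linear — uses contraction: acc ×3
counts: req: 1; acc: 3
left-to-right use order: req, acc, acc, acc
typing: well-typed at A
summary: ordered ✗; linear ✗; affine ✗; relevant ✓; unrestricted ✓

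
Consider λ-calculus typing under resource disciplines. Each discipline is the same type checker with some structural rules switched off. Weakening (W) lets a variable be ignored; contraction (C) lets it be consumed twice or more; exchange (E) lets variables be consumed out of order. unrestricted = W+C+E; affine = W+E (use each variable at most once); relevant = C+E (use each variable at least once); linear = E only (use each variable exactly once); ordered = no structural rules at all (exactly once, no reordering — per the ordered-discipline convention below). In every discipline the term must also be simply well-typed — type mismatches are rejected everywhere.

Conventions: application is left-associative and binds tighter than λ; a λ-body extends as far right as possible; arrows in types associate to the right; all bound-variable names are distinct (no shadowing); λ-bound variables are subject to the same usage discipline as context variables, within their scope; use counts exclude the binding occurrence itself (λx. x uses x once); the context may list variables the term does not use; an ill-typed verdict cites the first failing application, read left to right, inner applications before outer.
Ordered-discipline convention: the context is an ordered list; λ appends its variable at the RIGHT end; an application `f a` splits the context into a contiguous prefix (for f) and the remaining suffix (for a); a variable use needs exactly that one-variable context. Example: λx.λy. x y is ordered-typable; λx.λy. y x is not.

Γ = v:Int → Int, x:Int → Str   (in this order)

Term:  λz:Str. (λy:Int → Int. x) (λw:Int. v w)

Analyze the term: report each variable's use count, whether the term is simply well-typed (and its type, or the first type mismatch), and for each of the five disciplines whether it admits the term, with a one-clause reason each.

counts: v: 1×, x: 1×, z (bound): 0×, y (bound): 0×, w (bound): 1×
left-to-right use order: x, v, w
typing: well-typed at Str → Int → Str
ordered: ✗ — unused: z, y — weakening required
linear: ✗ — unused: z, y — weakening required
affine: ✓ — at most one use each (v, x, z, y, w)
relevant: ✗ — unused: z, y — weakening required
unrestricted: ✓ — typability at Str → Int → Str is all that's needed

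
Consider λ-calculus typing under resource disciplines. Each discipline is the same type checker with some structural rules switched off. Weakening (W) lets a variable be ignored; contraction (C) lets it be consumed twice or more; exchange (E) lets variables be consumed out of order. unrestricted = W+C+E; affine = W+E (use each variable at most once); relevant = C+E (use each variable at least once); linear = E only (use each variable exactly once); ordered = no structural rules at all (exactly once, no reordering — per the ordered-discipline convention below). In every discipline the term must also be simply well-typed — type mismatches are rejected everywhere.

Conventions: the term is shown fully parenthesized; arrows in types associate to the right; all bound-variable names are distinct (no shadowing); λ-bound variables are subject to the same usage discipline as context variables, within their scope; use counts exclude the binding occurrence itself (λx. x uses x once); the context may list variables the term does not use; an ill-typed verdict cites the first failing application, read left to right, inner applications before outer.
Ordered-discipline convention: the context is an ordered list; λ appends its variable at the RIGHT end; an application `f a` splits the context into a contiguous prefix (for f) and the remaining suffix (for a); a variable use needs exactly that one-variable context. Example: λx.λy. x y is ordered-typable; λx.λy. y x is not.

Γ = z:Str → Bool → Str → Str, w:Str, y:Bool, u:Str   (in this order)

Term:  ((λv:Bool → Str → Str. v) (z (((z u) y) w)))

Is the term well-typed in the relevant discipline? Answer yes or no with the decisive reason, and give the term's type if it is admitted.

yes — every one of z, w, y, u, v appears; term : Bool → Str → Str
usage: z ×2; w ×1; y ×1; u ×1; v [bound] ×1
uses in reading order: v, z, z, u, y, w
typing: the term checks, with type Bool → Str → Str
all disciplines: ordered ✗ · linear ✗ · affine ✗ · relevant ✓ · unrestricted ✓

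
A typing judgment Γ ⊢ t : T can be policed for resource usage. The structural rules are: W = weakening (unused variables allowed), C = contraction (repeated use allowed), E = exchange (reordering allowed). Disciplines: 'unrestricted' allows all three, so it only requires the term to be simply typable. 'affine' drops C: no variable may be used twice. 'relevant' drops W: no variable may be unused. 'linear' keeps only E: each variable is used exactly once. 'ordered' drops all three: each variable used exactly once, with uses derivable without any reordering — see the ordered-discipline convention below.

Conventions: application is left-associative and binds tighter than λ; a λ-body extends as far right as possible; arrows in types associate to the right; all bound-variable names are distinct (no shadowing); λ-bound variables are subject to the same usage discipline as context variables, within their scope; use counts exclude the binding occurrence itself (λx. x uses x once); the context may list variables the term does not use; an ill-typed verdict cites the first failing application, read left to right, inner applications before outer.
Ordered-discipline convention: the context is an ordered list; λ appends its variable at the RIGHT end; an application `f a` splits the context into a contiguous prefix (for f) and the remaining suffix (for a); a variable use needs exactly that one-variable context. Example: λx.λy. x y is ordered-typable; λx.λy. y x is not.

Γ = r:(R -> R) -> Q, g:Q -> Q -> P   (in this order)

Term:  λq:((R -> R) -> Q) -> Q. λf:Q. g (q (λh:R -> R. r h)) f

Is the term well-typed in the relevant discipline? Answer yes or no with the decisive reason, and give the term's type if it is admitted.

yes — none of r, g, q, f, h goes unused; term : (((R -> R) -> Q) -> Q) -> Q -> P
counts: r: 1; g: 1; q (λ-bound): 1; f (λ-bound): 1; h (λ-bound): 1
left-to-right use order: g, q, r, h, f
typing: well-typed — term : (((R -> R) -> Q) -> Q) -> Q -> P
per-discipline verdicts: ordered ✗ · linear ✓ · affine ✓ · relevant ✓ · unrestricted ✓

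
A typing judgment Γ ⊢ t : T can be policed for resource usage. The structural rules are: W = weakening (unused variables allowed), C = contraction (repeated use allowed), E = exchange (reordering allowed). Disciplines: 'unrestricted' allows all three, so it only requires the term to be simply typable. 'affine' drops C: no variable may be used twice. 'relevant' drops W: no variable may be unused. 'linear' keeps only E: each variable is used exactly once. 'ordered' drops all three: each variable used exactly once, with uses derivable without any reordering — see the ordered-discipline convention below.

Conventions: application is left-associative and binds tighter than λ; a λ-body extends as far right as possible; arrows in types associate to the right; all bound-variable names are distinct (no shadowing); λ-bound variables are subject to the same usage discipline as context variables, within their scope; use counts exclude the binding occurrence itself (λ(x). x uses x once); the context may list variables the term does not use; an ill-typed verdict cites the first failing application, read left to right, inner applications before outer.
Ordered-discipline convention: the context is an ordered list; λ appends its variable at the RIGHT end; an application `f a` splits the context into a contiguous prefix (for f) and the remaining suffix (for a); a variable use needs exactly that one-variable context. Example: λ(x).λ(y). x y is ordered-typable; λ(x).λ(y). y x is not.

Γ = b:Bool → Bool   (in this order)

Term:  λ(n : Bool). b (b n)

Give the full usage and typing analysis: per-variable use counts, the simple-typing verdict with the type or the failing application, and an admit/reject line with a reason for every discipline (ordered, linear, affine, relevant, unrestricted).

counts: b=2; n (bound)=1
use order (left to right): b, b, n
typing: the term checks, with type Bool → Bool
ordered ✗ (needs contraction — b ×2)
linear ✗ (needs contraction — b ×2)
affine ✗ (needs contraction — b ×2)
relevant ✓ (every one of b, n appears)
unrestricted ✓ (type-checks (Bool → Bool) and nothing is barred)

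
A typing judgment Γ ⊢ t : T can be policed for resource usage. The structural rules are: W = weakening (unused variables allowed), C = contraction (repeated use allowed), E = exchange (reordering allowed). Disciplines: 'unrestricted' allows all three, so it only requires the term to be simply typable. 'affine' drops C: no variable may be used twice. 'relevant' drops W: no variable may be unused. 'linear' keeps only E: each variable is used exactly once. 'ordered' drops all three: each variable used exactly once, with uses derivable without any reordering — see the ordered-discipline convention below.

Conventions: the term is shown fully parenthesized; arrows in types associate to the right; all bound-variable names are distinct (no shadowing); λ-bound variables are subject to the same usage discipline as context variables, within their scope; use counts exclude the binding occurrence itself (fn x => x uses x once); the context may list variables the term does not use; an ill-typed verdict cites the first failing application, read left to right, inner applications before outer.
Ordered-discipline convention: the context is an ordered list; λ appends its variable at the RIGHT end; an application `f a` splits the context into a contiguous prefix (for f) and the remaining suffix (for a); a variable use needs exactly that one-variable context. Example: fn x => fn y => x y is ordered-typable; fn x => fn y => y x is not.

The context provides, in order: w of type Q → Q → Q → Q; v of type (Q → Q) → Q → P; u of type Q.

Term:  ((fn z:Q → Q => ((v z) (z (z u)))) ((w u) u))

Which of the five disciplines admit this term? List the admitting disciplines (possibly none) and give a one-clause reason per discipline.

admitted in: relevant, unrestricted
usage: w: 1×, v: 1×, u: 3×, z (λ-bound): 3×
order of uses: v, z, z, z, u, w, u, u
typing: well-typed — term : P
ordered: ✗ — u ×3, z ×3 used more than once (contraction)
linear: ✗ — u ×3, z ×3 used more than once (contraction)
affine: ✗ — u ×3, z ×3 used more than once (contraction)
relevant: ✓ — every one of w, v, u, z appears
unrestricted: ✓ — well-typed at P; no restrictions here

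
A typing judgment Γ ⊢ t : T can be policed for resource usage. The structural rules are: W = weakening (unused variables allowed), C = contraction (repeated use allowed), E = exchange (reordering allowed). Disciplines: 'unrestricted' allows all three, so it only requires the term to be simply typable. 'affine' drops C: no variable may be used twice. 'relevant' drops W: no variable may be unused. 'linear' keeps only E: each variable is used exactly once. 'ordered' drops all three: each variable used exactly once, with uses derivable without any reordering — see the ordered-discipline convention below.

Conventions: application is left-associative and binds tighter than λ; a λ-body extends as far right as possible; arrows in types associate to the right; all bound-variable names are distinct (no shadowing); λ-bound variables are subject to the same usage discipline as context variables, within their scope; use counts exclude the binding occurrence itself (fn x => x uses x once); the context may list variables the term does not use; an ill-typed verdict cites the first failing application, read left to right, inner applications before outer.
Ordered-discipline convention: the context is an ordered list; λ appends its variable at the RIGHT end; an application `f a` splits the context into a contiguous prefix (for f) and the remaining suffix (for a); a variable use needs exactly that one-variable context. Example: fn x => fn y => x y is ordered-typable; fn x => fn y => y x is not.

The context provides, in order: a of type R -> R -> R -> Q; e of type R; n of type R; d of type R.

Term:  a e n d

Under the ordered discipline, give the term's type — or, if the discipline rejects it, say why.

term : Q
variable uses: a=1; e=1; n=1; d=1
uses in reading order: a, e, n, d
typing: ✓ — Q
summary: ordered ✓, linear ✓, affine ✓, relevant ✓, unrestricted ✓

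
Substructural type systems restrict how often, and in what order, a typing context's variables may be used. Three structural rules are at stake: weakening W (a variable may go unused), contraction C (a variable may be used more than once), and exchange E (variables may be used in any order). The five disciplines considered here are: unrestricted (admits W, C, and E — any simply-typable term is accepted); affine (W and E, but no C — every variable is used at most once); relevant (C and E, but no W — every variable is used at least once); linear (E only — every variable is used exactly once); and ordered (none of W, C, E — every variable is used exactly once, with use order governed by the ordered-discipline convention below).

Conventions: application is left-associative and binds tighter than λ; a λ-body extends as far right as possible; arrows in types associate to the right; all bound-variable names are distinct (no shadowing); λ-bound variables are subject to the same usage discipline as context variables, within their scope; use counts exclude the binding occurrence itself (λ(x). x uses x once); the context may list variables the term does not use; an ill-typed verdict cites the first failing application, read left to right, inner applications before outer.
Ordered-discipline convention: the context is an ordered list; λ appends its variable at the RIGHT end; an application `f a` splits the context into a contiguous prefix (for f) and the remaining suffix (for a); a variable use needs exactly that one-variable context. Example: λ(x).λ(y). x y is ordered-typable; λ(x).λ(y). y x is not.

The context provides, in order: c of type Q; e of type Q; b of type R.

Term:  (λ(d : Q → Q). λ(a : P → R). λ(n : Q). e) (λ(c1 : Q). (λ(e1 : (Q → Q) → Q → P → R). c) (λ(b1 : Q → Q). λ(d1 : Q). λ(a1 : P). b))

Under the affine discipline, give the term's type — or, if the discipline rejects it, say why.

term : (P → R) → Q → Q
usage: c ×1, e ×1, b ×1, d (bound) ×0, a (bound) ×0, n (bound) ×0, c1 (bound) ×0, e1 (bound) ×0, b1 (bound) ×0, d1 (bound) ×0, a1 (bound) ×0
order of uses: e, c, b
typing: ✓ — (P → R) → Q → Q
summary: ordered ✗ | linear ✗ | affine ✓ | relevant ✗ | unrestricted ✓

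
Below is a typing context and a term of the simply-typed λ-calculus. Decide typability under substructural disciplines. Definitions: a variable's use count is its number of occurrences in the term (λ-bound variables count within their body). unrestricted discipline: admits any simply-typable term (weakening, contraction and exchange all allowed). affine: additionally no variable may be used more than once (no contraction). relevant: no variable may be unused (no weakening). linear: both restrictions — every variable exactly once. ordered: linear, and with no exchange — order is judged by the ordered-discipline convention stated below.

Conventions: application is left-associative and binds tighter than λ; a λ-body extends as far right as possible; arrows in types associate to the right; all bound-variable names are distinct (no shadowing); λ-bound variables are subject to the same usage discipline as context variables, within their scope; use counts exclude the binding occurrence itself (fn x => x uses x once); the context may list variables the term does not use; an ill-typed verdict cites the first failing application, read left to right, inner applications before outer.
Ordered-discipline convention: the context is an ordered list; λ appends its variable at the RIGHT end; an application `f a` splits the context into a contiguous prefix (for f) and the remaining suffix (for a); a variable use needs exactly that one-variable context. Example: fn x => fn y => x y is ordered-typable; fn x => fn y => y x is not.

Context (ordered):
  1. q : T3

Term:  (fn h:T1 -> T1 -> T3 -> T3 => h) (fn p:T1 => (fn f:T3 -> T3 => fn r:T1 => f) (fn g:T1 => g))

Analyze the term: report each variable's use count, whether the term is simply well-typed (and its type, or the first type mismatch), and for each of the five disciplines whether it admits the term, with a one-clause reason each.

counts: q: 0; h [bound]: 1; p [bound]: 0; f [bound]: 1; r [bound]: 0; g [bound]: 1
left-to-right use order: h, f, g
typing: ill-typed: an application expects T3 -> T3 but receives T1 -> T1
ordered: ✗ — a type mismatch blocks all five
linear: ✗ — the type mismatch rejects it
affine: ✗ — not simply typable
relevant: ✗ — fails simple typing
unrestricted: ✗ — a type mismatch blocks all five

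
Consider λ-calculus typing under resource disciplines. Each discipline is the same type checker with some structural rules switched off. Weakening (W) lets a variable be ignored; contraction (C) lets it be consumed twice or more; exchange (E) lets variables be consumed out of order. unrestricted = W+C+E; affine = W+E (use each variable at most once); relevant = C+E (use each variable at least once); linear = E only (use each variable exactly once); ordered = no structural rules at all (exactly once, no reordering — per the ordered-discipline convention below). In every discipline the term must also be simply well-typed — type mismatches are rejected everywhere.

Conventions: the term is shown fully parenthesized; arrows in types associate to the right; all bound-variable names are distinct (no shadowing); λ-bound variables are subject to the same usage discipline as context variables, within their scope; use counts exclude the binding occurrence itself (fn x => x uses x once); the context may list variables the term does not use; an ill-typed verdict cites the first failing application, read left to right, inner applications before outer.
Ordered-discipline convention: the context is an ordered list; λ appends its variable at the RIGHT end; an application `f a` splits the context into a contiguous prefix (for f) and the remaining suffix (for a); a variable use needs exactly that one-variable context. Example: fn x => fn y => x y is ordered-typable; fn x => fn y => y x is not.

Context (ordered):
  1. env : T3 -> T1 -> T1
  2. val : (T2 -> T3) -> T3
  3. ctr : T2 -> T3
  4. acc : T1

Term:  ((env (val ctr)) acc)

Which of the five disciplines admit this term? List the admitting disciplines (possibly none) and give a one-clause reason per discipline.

admitting disciplines: ordered, linear, affine, relevant, unrestricted
usage: env: 1×, val: 1×, ctr: 1×, acc: 1×
use order (left to right): env, val, ctr, acc
typing: ✓ — T1
ordered: ✓ — env, val, ctr, acc once each; derivable with no W/C/E
linear: ✓ — exactly-once usage across env, val, ctr, acc
affine: ✓ — none of env, val, ctr, acc used more than once
relevant: ✓ — none of env, val, ctr, acc goes unused
unrestricted: ✓ — simply typable at T1; W, C, E all held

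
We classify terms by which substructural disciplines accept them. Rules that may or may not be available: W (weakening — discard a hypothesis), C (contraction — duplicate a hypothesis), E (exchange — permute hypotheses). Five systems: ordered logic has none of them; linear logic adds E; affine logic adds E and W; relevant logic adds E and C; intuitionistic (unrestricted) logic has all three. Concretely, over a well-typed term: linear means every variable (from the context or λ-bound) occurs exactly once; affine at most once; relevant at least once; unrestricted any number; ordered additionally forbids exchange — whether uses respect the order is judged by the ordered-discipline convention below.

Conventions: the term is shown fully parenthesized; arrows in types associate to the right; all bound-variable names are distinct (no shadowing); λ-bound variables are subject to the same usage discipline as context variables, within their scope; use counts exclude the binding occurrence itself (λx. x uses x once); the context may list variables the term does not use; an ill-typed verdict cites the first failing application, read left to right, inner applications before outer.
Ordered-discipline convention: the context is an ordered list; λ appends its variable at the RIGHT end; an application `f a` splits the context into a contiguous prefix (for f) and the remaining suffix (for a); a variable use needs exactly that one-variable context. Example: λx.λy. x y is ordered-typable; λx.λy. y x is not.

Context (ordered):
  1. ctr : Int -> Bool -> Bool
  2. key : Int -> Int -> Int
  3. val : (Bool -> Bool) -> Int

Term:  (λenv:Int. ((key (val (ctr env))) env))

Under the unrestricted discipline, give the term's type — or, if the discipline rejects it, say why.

term : Int -> Int
usage: ctr=1, key=1, val=1, env (λ-bound)=2
uses in reading order: key, val, ctr, env, env
typing: the term checks, with type Int -> Int
across the five disciplines: ordered ✗; linear ✗; affine ✗; relevant ✓; unrestricted ✓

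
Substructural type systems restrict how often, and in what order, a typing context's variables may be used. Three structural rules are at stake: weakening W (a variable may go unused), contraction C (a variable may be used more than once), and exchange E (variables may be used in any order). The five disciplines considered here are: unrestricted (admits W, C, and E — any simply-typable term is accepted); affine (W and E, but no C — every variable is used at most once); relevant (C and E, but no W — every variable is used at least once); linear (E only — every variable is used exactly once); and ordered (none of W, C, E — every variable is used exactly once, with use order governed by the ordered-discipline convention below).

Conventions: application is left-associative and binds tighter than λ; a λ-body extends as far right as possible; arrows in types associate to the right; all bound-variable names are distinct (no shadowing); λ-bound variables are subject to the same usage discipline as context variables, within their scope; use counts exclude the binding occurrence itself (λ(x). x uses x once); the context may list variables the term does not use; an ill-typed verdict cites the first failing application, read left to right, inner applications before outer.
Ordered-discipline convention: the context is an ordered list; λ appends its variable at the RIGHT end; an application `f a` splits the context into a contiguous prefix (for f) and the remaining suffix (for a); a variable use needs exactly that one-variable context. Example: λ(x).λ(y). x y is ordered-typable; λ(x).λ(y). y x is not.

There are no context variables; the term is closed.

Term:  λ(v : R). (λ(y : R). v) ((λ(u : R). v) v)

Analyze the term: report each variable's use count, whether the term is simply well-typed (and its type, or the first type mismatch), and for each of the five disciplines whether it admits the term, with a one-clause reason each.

counts: v (λ-bound): 3; y (λ-bound): 0; u (λ-bound): 0
use order (left to right): v, v, v
typing: the term checks, with type R → R
ordered ✗ (needs contraction — v ×3; unused: y, u — weakening required)
linear ✗ (needs contraction — v ×3; unused: y, u — weakening required)
affine ✗ (needs contraction — v ×3)
relevant ✗ (unused: y, u — weakening required)
unrestricted ✓ (type-checks (R → R) and nothing is barred)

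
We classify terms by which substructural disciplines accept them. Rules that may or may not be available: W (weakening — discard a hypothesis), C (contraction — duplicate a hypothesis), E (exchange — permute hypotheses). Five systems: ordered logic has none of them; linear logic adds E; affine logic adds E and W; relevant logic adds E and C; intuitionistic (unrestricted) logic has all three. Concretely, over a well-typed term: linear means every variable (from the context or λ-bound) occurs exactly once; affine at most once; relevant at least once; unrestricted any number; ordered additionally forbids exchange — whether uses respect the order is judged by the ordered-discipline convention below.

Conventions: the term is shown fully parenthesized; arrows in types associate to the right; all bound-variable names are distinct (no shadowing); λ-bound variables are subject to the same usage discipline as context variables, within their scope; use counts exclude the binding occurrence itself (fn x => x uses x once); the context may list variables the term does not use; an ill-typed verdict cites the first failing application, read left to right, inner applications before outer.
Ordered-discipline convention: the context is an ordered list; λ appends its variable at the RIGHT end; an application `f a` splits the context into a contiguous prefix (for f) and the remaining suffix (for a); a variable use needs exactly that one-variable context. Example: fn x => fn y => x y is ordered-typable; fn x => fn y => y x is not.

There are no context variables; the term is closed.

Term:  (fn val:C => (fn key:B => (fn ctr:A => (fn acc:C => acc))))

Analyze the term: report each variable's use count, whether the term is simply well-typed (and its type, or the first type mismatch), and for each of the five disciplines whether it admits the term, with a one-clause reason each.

use counts: val (bound): 0×, key (bound): 0×, ctr (bound): 0×, acc (bound): 1×
use order (left to right): acc
typing: well-typed — term : C -> B -> A -> C -> C
ordered: ✗, needs weakening: val, key, ctr unused
linear: ✗, needs weakening: val, key, ctr unused
affine: ✓, none of val, key, ctr, acc used more than once
relevant: ✗, needs weakening: val, key, ctr unused
unrestricted: ✓, type-checks (C -> B -> A -> C -> C) and nothing is barred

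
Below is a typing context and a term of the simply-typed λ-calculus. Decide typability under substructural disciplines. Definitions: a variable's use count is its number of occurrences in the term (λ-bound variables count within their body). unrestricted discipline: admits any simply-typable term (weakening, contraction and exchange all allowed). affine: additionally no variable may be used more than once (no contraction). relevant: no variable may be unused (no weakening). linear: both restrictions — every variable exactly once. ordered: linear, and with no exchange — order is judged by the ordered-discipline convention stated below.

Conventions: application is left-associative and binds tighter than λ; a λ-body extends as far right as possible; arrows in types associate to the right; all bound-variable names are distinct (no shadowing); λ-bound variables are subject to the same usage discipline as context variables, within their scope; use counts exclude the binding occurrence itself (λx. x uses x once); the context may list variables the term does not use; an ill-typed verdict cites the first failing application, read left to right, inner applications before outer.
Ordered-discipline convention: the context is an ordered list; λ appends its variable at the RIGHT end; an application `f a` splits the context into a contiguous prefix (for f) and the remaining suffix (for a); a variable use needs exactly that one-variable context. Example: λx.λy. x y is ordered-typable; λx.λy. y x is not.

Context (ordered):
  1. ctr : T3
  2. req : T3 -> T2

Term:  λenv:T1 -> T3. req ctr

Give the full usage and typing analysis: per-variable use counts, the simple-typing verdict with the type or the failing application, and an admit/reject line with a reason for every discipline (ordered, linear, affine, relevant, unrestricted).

variable uses: ctr: 1; req: 1; env [bound]: 0
order of uses: req, ctr
typing: well-typed at (T1 -> T3) -> T2
ordered: ✗, env left unused
linear: ✗, env left unused
affine: ✓, ctr, req, env: no repeats, contraction unneeded
relevant: ✗, env left unused
unrestricted: ✓, type-checks ((T1 -> T3) -> T2) and nothing is barred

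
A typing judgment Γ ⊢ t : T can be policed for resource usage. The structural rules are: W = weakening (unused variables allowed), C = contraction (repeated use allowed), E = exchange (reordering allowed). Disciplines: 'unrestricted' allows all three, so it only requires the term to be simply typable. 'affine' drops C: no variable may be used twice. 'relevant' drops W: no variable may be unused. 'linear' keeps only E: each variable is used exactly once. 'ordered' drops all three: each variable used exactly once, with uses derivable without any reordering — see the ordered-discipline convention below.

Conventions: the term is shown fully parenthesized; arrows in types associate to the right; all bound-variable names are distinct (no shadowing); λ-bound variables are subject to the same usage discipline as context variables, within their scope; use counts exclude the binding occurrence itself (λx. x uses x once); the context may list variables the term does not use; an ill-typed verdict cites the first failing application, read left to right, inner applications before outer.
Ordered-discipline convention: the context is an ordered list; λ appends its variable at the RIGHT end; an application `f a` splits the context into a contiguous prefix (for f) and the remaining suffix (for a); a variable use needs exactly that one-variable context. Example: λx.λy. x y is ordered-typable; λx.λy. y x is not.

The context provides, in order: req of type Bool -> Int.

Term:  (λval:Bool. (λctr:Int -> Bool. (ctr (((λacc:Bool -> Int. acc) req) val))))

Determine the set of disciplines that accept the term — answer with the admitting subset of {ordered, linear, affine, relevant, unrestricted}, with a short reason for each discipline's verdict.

admitting disciplines: linear, affine, relevant, unrestricted
counts: req=1, val (bound)=1, ctr (bound)=1, acc (bound)=1
left-to-right use order: ctr, acc, req, val
typing: well-typed at Bool -> (Int -> Bool) -> Bool
ordered: ✗ — needs exchange: uses follow ctr, acc, req, val
linear: ✓ — req, val, ctr, acc: one use apiece
affine: ✓ — none of req, val, ctr, acc used more than once
relevant: ✓ — every one of req, val, ctr, acc appears
unrestricted: ✓ — typability at Bool -> (Int -> Bool) -> Bool is all that's needed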